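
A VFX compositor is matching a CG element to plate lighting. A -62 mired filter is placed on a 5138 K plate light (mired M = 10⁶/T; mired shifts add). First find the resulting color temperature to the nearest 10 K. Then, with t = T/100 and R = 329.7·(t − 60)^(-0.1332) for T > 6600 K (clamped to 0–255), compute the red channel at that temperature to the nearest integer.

229

M_in = 10⁶/5138 = 194.63; M_out = 194.63 + (-62) = 132.63.
T_out = 10⁶/132.63 = 7539.9 K → 7540 K; t = 75.4.
R = 329.7·(75.4 − 60)^(-0.1332) = 329.7·15.4^(-0.1332) = 329.7·0.69474 = 229.056.
Rounded: 229.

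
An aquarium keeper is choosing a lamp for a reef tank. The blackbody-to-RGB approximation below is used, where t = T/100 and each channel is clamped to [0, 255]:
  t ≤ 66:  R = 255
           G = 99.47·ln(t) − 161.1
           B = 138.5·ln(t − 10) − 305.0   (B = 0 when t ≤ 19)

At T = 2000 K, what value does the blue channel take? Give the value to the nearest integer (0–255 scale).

t = 2000/100 = 20; the t ≤ 66 branch applies.
B = 138.5·ln(20 − 10) − 305.0 = 138.5·ln 10 − 305.0 = 138.5·2.3026 − 305.0 = 13.908.
Rounded: 14.

14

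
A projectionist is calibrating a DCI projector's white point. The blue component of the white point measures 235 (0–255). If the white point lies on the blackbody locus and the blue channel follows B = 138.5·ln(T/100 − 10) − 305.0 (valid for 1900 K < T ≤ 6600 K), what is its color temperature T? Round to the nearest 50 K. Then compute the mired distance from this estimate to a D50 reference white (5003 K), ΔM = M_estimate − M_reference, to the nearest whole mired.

-32 mireds

ln(t − 10) = (235 + 305.0) / 138.5 = 3.8989.
t − 10 = e^3.8989 = 49.349, so t = 59.349.
T = 100·t = 5935 K → 5950 K to the nearest 50 K.
M_estimate = 10⁶/5950 = 168.07; M_reference = 10⁶/5003 = 199.88.
ΔM = 168.07 − 199.88 = -31.81 → -32 mireds.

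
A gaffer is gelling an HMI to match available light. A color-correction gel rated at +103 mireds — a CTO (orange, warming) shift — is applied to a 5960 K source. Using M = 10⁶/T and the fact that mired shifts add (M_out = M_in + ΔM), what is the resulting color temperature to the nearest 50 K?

3700 K

M_in = 10⁶/5960 = 167.79 mireds.
M_out = 167.79 + (+103) = 270.79 mireds.
T_out = 10⁶/270.79 = 3693.0 K → 3700 K.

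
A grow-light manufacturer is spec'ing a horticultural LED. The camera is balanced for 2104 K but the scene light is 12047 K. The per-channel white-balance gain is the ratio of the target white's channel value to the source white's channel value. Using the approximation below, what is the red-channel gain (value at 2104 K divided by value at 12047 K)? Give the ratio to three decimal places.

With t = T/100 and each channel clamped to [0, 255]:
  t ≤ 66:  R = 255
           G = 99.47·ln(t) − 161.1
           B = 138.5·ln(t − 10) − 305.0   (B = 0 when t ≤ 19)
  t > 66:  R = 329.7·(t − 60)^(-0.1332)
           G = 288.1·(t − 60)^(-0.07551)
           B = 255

At 12047 K (t = 120.47):
  R = 329.7·(120.47 − 60)^(-0.1332) = 329.7·60.47^(-0.1332) = 329.7·0.57903 = 190.905.
At 2104 K (t = 21.04):
  R = 255 by definition for t ≤ 66.
Gain = 255.000 / 190.905 = 1.3357 → 1.336.

1.336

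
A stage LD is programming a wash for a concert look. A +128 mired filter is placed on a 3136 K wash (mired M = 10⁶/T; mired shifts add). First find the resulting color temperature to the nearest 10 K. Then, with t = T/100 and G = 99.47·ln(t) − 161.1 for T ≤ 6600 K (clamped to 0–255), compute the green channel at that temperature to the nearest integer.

148

M_in = 10⁶/3136 = 318.88; M_out = 318.88 + (+128) = 446.88.
T_out = 10⁶/446.88 = 2237.7 K → 2240 K; t = 22.4.
G = 99.47·ln 22.4 − 161.1 = 99.47·3.1091 − 161.1 = 148.158.
Rounded: 148.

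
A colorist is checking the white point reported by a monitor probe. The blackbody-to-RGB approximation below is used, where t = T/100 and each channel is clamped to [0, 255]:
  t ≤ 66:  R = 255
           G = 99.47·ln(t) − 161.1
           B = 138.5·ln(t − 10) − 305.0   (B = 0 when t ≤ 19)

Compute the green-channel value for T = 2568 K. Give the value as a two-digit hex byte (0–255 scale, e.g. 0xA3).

t = 2568/100 = 25.68; the t ≤ 66 branch applies.
G = 99.47·ln 25.68 − 161.1 = 99.47·3.2457 − 161.1 = 161.751.
Rounded: 162; in hex, 0xA2.

0xA2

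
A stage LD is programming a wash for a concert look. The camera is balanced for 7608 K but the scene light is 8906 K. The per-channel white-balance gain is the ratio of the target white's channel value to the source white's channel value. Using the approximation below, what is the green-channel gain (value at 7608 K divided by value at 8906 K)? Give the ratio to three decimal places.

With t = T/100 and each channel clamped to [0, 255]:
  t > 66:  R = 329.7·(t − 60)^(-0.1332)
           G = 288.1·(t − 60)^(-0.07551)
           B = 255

1.046

At 8906 K (t = 89.06):
  G = 288.1·(89.06 − 60)^(-0.07551) = 288.1·29.06^(-0.07551) = 288.1·0.77537 = 223.383.
At 7608 K (t = 76.08):
  G = 288.1·(76.08 − 60)^(-0.07551) = 288.1·16.08^(-0.07551) = 288.1·0.81080 = 233.591.
Gain = 233.591 / 223.383 = 1.0457 → 1.046.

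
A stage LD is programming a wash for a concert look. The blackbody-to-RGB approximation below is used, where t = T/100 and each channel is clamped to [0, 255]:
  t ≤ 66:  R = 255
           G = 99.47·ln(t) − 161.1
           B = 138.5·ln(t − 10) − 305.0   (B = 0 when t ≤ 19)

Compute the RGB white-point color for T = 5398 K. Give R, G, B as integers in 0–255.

t = 5398/100 = 53.98; the t ≤ 66 branch applies.
R = 255 by definition for t ≤ 66.
G = 99.47·ln 53.98 − 161.1 = 99.47·3.9886 − 161.1 = 235.647.
B = 138.5·ln(53.98 − 10) − 305.0 = 138.5·ln 43.98 − 305.0 = 138.5·3.7837 − 305.0 = 219.047.
Rounded: (255, 236, 219).

R=255, G=236, B=219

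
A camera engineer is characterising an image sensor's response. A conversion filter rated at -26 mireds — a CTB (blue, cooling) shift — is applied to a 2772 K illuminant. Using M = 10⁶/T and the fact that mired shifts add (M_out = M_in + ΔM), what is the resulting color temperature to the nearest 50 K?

M_in = 10⁶/2772 = 360.75 mireds.
M_out = 360.75 + (-26) = 334.75 mireds.
T_out = 10⁶/334.75 = 2987.3 K → 3000 K.

3000 K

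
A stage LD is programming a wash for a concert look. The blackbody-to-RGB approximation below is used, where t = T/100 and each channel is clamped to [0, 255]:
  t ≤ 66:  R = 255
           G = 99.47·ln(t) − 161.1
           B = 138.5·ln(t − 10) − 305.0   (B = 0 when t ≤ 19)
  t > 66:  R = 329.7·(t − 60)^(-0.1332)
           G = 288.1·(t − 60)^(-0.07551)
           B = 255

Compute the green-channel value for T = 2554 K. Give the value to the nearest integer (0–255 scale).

161

t = 2554/100 = 25.54; the t ≤ 66 branch applies.
G = 99.47·ln 25.54 − 161.1 = 99.47·3.2402 − 161.1 = 161.207.
Rounded: 161.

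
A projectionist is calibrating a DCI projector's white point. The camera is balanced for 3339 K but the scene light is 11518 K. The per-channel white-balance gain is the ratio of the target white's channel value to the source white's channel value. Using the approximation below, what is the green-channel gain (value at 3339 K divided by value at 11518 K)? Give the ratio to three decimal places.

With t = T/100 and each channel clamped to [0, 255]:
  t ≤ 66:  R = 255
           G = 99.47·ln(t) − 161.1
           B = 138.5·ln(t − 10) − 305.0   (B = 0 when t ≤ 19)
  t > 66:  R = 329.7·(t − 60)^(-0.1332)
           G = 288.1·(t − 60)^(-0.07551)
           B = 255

0.883

At 11518 K (t = 115.18):
  G = 288.1·(115.18 − 60)^(-0.07551) = 288.1·55.18^(-0.07551) = 288.1·0.73872 = 212.824.
At 3339 K (t = 33.39):
  G = 99.47·ln 33.39 − 161.1 = 99.47·3.5083 − 161.1 = 187.866.
Gain = 187.866 / 212.824 = 0.8827 → 0.883.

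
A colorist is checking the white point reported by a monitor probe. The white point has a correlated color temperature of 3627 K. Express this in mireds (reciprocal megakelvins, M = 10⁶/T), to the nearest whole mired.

M = 10⁶ / 3627 = 275.710 → 276 mireds.

276 mireds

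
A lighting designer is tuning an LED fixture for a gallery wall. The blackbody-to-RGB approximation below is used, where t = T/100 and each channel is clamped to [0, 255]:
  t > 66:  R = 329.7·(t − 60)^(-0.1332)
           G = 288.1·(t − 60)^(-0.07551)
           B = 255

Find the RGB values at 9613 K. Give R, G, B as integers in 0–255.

t = 9613/100 = 96.13; the t > 66 branch applies.
R = 329.7·(96.13 − 60)^(-0.1332) = 329.7·36.13^(-0.1332) = 329.7·0.62014 = 204.461.
G = 288.1·(96.13 − 60)^(-0.07551) = 288.1·36.13^(-0.07551) = 288.1·0.76272 = 219.740.
B = 255 by definition for t > 66.
Rounded: (204, 220, 255).

R=204, G=220, B=255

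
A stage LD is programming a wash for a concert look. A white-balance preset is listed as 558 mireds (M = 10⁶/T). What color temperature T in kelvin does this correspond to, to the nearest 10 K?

T = 10⁶ / 558 = 1792.11 K → 1790 K.

1790 K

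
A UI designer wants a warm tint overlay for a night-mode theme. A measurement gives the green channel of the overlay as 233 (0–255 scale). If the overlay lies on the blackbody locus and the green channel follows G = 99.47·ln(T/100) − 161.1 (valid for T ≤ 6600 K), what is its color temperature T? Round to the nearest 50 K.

ln t = (233 + 161.1) / 99.47 = 3.9620.
t = e^3.9620 = 52.562.
T = 100·t = 5256 K → 5250 K to the nearest 50 K.

5250 K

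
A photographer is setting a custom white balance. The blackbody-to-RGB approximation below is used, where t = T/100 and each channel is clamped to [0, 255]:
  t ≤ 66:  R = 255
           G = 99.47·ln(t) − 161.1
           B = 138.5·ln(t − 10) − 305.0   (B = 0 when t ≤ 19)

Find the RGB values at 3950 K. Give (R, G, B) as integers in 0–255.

t = 3950/100 = 39.5; the t ≤ 66 branch applies.
R = 255 by definition for t ≤ 66.
G = 99.47·ln 39.5 − 161.1 = 99.47·3.6763 − 161.1 = 204.582.
B = 138.5·ln(39.5 − 10) − 305.0 = 138.5·ln 29.5 − 305.0 = 138.5·3.3844 − 305.0 = 163.738.
Rounded: (255, 205, 164).

(255, 205, 164)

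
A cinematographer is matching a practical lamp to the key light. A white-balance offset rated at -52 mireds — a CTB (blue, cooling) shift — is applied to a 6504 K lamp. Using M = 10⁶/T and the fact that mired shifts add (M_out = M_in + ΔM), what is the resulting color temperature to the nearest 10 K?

9830 K

M_in = 10⁶/6504 = 153.75 mireds.
M_out = 153.75 + (-52) = 101.75 mireds.
T_out = 10⁶/101.75 = 9827.9 K → 9830 K.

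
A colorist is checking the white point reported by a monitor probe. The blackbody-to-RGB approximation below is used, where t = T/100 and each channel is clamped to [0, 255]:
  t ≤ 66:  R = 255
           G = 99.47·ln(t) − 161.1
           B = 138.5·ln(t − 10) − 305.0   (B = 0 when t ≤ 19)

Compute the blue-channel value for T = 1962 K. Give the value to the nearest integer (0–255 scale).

t = 1962/100 = 19.62; the t ≤ 66 branch applies.
B = 138.5·ln(19.62 − 10) − 305.0 = 138.5·ln 9.62 − 305.0 = 138.5·2.2638 − 305.0 = 8.542.
Rounded: 9.

9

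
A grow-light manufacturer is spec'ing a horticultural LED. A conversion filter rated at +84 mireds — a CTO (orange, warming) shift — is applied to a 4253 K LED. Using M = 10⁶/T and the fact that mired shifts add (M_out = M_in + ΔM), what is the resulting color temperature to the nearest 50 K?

M_in = 10⁶/4253 = 235.13 mireds.
M_out = 235.13 + (+84) = 319.13 mireds.
T_out = 10⁶/319.13 = 3133.5 K → 3150 K.

3150 K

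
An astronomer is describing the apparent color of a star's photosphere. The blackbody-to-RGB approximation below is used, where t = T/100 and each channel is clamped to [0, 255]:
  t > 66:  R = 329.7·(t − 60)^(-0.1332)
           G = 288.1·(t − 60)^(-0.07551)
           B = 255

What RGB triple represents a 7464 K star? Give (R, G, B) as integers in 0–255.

(231, 235, 255)

t = 7464/100 = 74.64; the t > 66 branch applies.
R = 329.7·(74.64 − 60)^(-0.1332) = 329.7·14.64^(-0.1332) = 329.7·0.69944 = 230.605.
G = 288.1·(74.64 − 60)^(-0.07551) = 288.1·14.64^(-0.07551) = 288.1·0.81656 = 235.252.
B = 255 by definition for t > 66.
Rounded: (231, 235, 255).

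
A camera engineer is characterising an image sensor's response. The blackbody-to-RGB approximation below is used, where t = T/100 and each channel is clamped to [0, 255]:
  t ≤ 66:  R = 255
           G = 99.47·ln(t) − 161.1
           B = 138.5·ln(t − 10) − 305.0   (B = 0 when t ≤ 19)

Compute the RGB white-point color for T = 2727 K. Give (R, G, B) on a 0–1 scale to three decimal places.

t = 2727/100 = 27.27; the t ≤ 66 branch applies.
R = 255 by definition for t ≤ 66.
G = 99.47·ln 27.27 − 161.1 = 99.47·3.3058 − 161.1 = 167.727.
B = 138.5·ln(27.27 − 10) − 305.0 = 138.5·ln 17.27 − 305.0 = 138.5·2.8490 − 305.0 = 89.582.
Dividing each by 255: (1.0000, 0.6578, 0.3513) → (1.000, 0.658, 0.351).

(1.000, 0.658, 0.351)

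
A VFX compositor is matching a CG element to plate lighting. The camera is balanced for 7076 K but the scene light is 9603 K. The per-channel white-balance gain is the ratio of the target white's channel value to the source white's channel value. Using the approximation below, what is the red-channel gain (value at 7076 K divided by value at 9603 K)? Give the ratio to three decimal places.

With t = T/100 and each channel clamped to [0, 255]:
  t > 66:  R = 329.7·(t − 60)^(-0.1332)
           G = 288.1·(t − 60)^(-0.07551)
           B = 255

At 9603 K (t = 96.03):
  R = 329.7·(96.03 − 60)^(-0.1332) = 329.7·36.03^(-0.1332) = 329.7·0.62037 = 204.537.
At 7076 K (t = 70.76):
  R = 329.7·(70.76 − 60)^(-0.1332) = 329.7·10.76^(-0.1332) = 329.7·0.72872 = 240.260.
Gain = 240.260 / 204.537 = 1.1747 → 1.175.

1.175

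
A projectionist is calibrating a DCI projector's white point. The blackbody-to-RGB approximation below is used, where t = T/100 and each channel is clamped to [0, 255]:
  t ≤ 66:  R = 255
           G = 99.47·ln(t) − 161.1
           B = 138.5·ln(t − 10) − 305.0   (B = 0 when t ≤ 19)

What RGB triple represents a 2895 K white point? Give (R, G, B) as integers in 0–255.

t = 2895/100 = 28.95; the t ≤ 66 branch applies.
R = 255 by definition for t ≤ 66.
G = 99.47·ln 28.95 − 161.1 = 99.47·3.3656 − 161.1 = 173.673.
B = 138.5·ln(28.95 − 10) − 305.0 = 138.5·ln 18.95 − 305.0 = 138.5·2.9418 − 305.0 = 102.440.
Rounded: (255, 174, 102).

(255, 174, 102)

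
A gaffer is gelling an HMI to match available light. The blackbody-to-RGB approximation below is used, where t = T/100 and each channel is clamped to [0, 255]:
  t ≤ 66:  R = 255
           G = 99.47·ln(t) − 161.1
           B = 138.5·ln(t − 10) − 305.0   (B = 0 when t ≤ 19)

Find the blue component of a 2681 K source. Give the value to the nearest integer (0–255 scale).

86

t = 2681/100 = 26.81; the t ≤ 66 branch applies.
B = 138.5·ln(26.81 − 10) − 305.0 = 138.5·ln 16.81 − 305.0 = 138.5·2.8220 − 305.0 = 85.843.
Rounded: 86.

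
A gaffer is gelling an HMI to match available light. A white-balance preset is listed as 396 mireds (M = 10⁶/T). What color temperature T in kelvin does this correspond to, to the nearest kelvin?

2525 K

T = 10⁶ / 396 = 2525.25 K → 2525 K.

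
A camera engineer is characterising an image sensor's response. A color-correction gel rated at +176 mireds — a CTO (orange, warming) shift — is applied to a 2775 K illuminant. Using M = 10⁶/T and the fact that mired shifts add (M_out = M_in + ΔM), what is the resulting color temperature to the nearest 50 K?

M_in = 10⁶/2775 = 360.36 mireds.
M_out = 360.36 + (+176) = 536.36 mireds.
T_out = 10⁶/536.36 = 1864.4 K → 1850 K.

1850 K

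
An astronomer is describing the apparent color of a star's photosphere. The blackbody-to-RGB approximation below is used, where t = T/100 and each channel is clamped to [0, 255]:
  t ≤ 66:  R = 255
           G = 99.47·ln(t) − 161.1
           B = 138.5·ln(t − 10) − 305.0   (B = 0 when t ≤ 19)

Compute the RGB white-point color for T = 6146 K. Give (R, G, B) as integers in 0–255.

(255, 249, 241)

t = 6146/100 = 61.46; the t ≤ 66 branch applies.
R = 255 by definition for t ≤ 66.
G = 99.47·ln 61.46 − 161.1 = 99.47·4.1184 − 161.1 = 248.556.
B = 138.5·ln(61.46 − 10) − 305.0 = 138.5·ln 51.46 − 305.0 = 138.5·3.9408 − 305.0 = 240.801.
Rounded: (255, 249, 241).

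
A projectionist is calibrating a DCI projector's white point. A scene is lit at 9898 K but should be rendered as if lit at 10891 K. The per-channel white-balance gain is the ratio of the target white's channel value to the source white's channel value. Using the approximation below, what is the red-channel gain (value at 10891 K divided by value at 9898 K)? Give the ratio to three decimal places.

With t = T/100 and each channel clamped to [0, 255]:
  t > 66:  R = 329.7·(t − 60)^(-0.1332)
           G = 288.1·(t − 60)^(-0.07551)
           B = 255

0.970

At 9898 K (t = 98.98):
  R = 329.7·(98.98 − 60)^(-0.1332) = 329.7·38.98^(-0.1332) = 329.7·0.61390 = 202.404.
At 10891 K (t = 108.91):
  R = 329.7·(108.91 − 60)^(-0.1332) = 329.7·48.91^(-0.1332) = 329.7·0.59562 = 196.377.
Gain = 196.377 / 202.404 = 0.9702 → 0.970.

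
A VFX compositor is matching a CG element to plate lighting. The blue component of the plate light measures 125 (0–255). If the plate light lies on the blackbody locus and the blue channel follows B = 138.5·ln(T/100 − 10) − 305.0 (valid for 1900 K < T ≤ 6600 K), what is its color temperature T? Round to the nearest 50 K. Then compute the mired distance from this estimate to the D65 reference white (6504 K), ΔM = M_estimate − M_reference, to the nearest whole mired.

ln(t − 10) = (125 + 305.0) / 138.5 = 3.1047.
t − 10 = e^3.1047 = 22.302, so t = 32.302.
T = 100·t = 3230 K → 3250 K to the nearest 50 K.
M_estimate = 10⁶/3250 = 307.69; M_reference = 10⁶/6504 = 153.75.
ΔM = 307.69 − 153.75 = 153.94 → +154 mireds.

+154 mireds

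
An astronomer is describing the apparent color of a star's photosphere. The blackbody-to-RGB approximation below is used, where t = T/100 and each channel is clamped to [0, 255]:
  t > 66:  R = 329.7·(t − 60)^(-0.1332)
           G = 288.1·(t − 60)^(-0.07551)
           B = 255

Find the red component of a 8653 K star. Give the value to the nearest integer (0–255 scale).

t = 8653/100 = 86.53; the t > 66 branch applies.
R = 329.7·(86.53 − 60)^(-0.1332) = 329.7·26.53^(-0.1332) = 329.7·0.64619 = 213.048.
Rounded: 213.

213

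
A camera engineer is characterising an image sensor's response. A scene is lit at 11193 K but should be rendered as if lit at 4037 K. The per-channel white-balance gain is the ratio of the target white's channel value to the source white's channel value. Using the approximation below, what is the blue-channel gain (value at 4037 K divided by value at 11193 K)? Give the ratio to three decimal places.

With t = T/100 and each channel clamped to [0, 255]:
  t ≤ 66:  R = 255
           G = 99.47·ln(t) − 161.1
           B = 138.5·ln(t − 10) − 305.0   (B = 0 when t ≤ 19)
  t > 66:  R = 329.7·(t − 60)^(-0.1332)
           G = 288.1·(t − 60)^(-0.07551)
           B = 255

At 11193 K (t = 111.93):
  B = 255 by definition for t > 66.
At 4037 K (t = 40.37):
  B = 138.5·ln(40.37 − 10) − 305.0 = 138.5·ln 30.37 − 305.0 = 138.5·3.4135 − 305.0 = 167.764.
Gain = 167.764 / 255.000 = 0.6579 → 0.658.

0.658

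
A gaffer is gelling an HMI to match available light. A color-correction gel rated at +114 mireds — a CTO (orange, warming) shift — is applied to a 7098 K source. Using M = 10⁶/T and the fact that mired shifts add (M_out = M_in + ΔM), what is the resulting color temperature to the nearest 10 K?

M_in = 10⁶/7098 = 140.88 mireds.
M_out = 140.88 + (+114) = 254.88 mireds.
T_out = 10⁶/254.88 = 3923.3 K → 3920 K.

3920 K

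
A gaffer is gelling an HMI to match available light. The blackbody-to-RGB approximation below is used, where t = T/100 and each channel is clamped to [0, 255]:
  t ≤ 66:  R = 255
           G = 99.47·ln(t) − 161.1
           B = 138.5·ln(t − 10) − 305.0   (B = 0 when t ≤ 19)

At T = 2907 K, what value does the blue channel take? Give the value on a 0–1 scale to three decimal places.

t = 2907/100 = 29.07; the t ≤ 66 branch applies.
B = 138.5·ln(29.07 − 10) − 305.0 = 138.5·ln 19.07 − 305.0 = 138.5·2.9481 − 305.0 = 103.314.
On a 0–1 scale: 103.314/255 = 0.4052 → 0.405.

0.405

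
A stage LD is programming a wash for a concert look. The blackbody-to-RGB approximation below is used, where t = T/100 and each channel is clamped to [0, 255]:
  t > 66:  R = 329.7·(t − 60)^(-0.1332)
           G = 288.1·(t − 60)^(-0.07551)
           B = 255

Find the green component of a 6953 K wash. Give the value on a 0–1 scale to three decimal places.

0.953

t = 6953/100 = 69.53; the t > 66 branch applies.
G = 288.1·(69.53 − 60)^(-0.07551) = 288.1·9.53^(-0.07551) = 288.1·0.84347 = 243.003.
On a 0–1 scale: 243.003/255 = 0.9530 → 0.953.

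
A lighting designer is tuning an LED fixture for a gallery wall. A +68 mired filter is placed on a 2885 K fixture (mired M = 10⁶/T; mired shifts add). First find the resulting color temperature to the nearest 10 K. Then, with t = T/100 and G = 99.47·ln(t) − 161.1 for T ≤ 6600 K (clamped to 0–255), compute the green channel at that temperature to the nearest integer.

M_in = 10⁶/2885 = 346.62; M_out = 346.62 + (+68) = 414.62.
T_out = 10⁶/414.62 = 2411.8 K → 2410 K; t = 24.1.
G = 99.47·ln 24.1 − 161.1 = 99.47·3.1822 − 161.1 = 155.435.
Rounded: 155.

155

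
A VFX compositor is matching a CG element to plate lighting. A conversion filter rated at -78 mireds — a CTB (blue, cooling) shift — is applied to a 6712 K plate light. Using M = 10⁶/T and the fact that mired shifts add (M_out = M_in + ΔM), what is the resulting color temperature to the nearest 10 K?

M_in = 10⁶/6712 = 148.99 mireds.
M_out = 148.99 + (-78) = 70.99 mireds.
T_out = 10⁶/70.99 = 14087.1 K → 14090 K.

14090 K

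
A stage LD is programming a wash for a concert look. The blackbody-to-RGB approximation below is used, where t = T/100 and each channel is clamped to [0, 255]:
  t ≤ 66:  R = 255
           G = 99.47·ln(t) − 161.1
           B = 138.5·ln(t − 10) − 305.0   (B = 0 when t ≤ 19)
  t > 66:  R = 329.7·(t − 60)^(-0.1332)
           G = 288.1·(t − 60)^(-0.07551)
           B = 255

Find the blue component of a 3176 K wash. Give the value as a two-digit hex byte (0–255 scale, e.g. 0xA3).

0x7A

t = 3176/100 = 31.76; the t ≤ 66 branch applies.
B = 138.5·ln(31.76 − 10) − 305.0 = 138.5·ln 21.76 − 305.0 = 138.5·3.0801 − 305.0 = 121.590.
Rounded: 122; in hex, 0x7A.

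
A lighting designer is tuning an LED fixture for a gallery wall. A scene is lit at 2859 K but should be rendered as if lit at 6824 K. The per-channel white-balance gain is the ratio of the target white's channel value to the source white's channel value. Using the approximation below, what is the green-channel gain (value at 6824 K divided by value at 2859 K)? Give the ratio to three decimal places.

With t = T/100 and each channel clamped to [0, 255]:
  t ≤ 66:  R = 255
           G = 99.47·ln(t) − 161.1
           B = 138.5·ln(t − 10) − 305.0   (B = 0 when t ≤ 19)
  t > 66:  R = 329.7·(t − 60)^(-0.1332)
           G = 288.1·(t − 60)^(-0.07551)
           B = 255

1.425

At 2859 K (t = 28.59):
  G = 99.47·ln 28.59 − 161.1 = 99.47·3.3531 − 161.1 = 172.429.
At 6824 K (t = 68.24):
  G = 288.1·(68.24 − 60)^(-0.07551) = 288.1·8.24^(-0.07551) = 288.1·0.85278 = 245.687.
Gain = 245.687 / 172.429 = 1.4249 → 1.425.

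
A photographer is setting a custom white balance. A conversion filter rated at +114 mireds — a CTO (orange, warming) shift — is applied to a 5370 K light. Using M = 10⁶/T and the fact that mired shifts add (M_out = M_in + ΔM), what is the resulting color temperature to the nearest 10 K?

3330 K

M_in = 10⁶/5370 = 186.22 mireds.
M_out = 186.22 + (+114) = 300.22 mireds.
T_out = 10⁶/300.22 = 3330.9 K → 3330 K.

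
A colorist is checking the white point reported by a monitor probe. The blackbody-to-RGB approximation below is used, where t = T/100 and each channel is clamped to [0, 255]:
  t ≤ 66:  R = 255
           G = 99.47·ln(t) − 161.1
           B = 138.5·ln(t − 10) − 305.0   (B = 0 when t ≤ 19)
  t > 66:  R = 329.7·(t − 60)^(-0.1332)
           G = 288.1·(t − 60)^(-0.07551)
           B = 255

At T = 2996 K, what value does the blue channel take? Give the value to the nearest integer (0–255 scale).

t = 2996/100 = 29.96; the t ≤ 66 branch applies.
B = 138.5·ln(29.96 − 10) − 305.0 = 138.5·ln 19.96 − 305.0 = 138.5·2.9937 − 305.0 = 109.632.
Rounded: 110.

110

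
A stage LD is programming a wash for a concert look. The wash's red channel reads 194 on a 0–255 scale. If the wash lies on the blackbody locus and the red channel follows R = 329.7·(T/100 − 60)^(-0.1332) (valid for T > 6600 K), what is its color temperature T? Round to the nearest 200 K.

(t − 60)^(-0.1332) = 194/329.7 = 0.58841.
t − 60 = 0.58841^(1/-0.1332) = 0.58841^(-7.508) = 53.593, so t = 113.593.
T = 100·t = 11359 K → 11400 K to the nearest 200 K.

11400 K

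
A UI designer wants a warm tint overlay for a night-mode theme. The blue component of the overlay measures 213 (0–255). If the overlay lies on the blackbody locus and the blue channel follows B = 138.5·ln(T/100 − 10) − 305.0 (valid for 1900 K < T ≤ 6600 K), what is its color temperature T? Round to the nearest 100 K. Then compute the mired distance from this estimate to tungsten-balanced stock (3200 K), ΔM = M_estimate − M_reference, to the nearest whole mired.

-120 mireds

ln(t − 10) = (213 + 305.0) / 138.5 = 3.7401.
t − 10 = e^3.7401 = 42.101, so t = 52.101.
T = 100·t = 5210 K → 5200 K to the nearest 100 K.
M_estimate = 10⁶/5200 = 192.31; M_reference = 10⁶/3200 = 312.50.
ΔM = 192.31 − 312.50 = -120.19 → -120 mireds.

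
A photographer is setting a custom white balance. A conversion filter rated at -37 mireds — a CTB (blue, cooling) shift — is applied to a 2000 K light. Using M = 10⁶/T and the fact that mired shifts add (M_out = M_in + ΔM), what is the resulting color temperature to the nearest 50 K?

M_in = 10⁶/2000 = 500.00 mireds.
M_out = 500.00 + (-37) = 463.00 mireds.
T_out = 10⁶/463.00 = 2159.8 K → 2150 K.

2150 K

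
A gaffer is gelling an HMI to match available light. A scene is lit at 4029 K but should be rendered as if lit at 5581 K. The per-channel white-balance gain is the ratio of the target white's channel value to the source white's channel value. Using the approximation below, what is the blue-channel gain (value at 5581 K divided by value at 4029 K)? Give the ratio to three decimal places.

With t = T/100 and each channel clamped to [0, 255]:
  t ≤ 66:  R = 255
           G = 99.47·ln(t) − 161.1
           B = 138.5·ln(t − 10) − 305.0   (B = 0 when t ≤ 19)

At 4029 K (t = 40.29):
  B = 138.5·ln(40.29 − 10) − 305.0 = 138.5·ln 30.29 − 305.0 = 138.5·3.4108 − 305.0 = 167.398.
At 5581 K (t = 55.81):
  B = 138.5·ln(55.81 − 10) − 305.0 = 138.5·ln 45.81 − 305.0 = 138.5·3.8245 − 305.0 = 224.694.
Gain = 224.694 / 167.398 = 1.3423 → 1.342.

1.342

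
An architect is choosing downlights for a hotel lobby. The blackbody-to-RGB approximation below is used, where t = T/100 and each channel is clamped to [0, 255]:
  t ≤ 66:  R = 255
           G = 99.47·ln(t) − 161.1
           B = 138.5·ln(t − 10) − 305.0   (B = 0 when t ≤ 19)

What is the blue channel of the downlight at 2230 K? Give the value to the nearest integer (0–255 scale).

t = 2230/100 = 22.3; the t ≤ 66 branch applies.
B = 138.5·ln(22.3 − 10) − 305.0 = 138.5·ln 12.3 − 305.0 = 138.5·2.5096 − 305.0 = 42.579.
Rounded: 43.

43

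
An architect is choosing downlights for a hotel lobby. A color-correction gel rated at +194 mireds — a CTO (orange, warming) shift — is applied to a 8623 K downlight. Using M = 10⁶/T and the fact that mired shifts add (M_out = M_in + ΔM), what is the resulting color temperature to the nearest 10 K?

M_in = 10⁶/8623 = 115.97 mireds.
M_out = 115.97 + (+194) = 309.97 mireds.
T_out = 10⁶/309.97 = 3226.1 K → 3230 K.

3230 K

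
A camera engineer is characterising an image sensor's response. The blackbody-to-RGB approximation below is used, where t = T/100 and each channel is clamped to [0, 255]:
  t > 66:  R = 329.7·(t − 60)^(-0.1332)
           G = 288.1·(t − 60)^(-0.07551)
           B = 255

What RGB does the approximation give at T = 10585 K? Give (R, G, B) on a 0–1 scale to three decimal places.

(0.777, 0.846, 1.000)

t = 10585/100 = 105.85; the t > 66 branch applies.
R = 329.7·(105.85 − 60)^(-0.1332) = 329.7·45.85^(-0.1332) = 329.7·0.60077 = 198.074.
G = 288.1·(105.85 − 60)^(-0.07551) = 288.1·45.85^(-0.07551) = 288.1·0.74912 = 215.822.
B = 255 by definition for t > 66.
Dividing each by 255: (0.7768, 0.8464, 1.0000) → (0.777, 0.846, 1.000).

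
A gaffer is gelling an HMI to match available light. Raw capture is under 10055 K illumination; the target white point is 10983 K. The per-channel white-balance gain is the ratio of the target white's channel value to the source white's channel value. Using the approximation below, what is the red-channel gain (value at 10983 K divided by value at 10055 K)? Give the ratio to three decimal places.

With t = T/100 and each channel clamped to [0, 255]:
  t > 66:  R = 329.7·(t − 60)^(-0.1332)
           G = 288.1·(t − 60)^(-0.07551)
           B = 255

0.973

At 10055 K (t = 100.55):
  R = 329.7·(100.55 − 60)^(-0.1332) = 329.7·40.55^(-0.1332) = 329.7·0.61068 = 201.342.
At 10983 K (t = 109.83):
  R = 329.7·(109.83 − 60)^(-0.1332) = 329.7·49.83^(-0.1332) = 329.7·0.59415 = 195.890.
Gain = 195.890 / 201.342 = 0.9729 → 0.973.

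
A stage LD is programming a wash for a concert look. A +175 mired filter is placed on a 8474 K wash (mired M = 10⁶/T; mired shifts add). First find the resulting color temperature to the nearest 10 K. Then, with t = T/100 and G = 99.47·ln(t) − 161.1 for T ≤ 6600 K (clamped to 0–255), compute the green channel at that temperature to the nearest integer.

M_in = 10⁶/8474 = 118.01; M_out = 118.01 + (+175) = 293.01.
T_out = 10⁶/293.01 = 3412.9 K → 3410 K; t = 34.1.
G = 99.47·ln 34.1 − 161.1 = 99.47·3.5293 − 161.1 = 189.959.
Rounded: 190.

190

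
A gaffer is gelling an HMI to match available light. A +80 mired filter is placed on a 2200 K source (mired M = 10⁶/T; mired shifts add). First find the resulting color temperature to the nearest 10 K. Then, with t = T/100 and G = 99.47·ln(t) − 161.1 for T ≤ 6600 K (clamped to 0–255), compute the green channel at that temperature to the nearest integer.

130

M_in = 10⁶/2200 = 454.55; M_out = 454.55 + (+80) = 534.55.
T_out = 10⁶/534.55 = 1870.7 K → 1870 K; t = 18.7.
G = 99.47·ln 18.7 − 161.1 = 99.47·2.9285 − 161.1 = 130.200.
Rounded: 130.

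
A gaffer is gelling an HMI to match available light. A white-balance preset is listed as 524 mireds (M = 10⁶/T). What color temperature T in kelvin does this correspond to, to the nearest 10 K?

T = 10⁶ / 524 = 1908.40 K → 1910 K.

1910 K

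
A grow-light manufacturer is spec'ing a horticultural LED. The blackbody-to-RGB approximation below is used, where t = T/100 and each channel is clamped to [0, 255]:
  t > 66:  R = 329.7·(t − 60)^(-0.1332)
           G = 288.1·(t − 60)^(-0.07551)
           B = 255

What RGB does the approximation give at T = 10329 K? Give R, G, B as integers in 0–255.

t = 10329/100 = 103.29; the t > 66 branch applies.
R = 329.7·(103.29 − 60)^(-0.1332) = 329.7·43.29^(-0.1332) = 329.7·0.60539 = 199.596.
G = 288.1·(103.29 − 60)^(-0.07551) = 288.1·43.29^(-0.07551) = 288.1·0.75238 = 216.760.
B = 255 by definition for t > 66.
Rounded: (200, 217, 255).

R=200, G=217, B=255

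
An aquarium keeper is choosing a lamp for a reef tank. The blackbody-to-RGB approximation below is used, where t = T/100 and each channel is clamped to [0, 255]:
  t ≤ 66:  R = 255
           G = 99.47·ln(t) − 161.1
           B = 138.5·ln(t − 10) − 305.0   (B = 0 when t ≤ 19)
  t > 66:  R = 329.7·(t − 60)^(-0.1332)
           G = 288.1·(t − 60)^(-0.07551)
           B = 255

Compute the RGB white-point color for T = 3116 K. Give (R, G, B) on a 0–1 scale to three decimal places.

(1.000, 0.710, 0.462)

t = 3116/100 = 31.16; the t ≤ 66 branch applies.
R = 255 by definition for t ≤ 66.
G = 99.47·ln 31.16 − 161.1 = 99.47·3.4391 − 161.1 = 180.991.
B = 138.5·ln(31.16 − 10) − 305.0 = 138.5·ln 21.16 − 305.0 = 138.5·3.0521 − 305.0 = 117.718.
Dividing each by 255: (1.0000, 0.7098, 0.4616) → (1.000, 0.710, 0.462).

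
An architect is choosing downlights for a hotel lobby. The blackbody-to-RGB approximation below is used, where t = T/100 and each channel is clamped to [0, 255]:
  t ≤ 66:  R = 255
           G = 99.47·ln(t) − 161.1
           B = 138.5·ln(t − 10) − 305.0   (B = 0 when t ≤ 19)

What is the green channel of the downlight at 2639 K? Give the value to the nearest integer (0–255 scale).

t = 2639/100 = 26.39; the t ≤ 66 branch applies.
G = 99.47·ln 26.39 − 161.1 = 99.47·3.2730 − 161.1 = 164.464.
Rounded: 164.

164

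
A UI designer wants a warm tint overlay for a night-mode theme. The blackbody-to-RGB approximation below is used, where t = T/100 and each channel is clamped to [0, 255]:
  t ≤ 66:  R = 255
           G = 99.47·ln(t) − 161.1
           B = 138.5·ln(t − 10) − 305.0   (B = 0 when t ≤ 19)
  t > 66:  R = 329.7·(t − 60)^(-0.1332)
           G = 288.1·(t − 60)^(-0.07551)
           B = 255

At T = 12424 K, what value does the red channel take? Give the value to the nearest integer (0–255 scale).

189

t = 12424/100 = 124.24; the t > 66 branch applies.
R = 329.7·(124.24 − 60)^(-0.1332) = 329.7·64.24^(-0.1332) = 329.7·0.57438 = 189.374.
Rounded: 189.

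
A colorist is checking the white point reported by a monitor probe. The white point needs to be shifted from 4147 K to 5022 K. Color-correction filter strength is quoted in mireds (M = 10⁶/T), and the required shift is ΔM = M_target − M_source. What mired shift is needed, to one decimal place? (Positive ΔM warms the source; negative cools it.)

-42.0 mireds

M_source = 10⁶/4147 = 241.138; M_target = 10⁶/5022 = 199.124.
ΔM = 199.124 − 241.138 = -42.014 → -42.0 mireds, a cooling shift.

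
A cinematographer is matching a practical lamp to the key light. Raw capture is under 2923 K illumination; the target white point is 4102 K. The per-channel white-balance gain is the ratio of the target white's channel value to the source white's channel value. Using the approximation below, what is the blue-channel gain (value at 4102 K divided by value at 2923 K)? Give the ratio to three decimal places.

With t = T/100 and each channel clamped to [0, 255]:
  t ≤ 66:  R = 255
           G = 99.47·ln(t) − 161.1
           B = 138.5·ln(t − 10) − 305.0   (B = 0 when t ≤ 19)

At 2923 K (t = 29.23):
  B = 138.5·ln(29.23 − 10) − 305.0 = 138.5·ln 19.23 − 305.0 = 138.5·2.9565 − 305.0 = 104.471.
At 4102 K (t = 41.02):
  B = 138.5·ln(41.02 − 10) − 305.0 = 138.5·ln 31.02 − 305.0 = 138.5·3.4346 − 305.0 = 170.697.
Gain = 170.697 / 104.471 = 1.6339 → 1.634.

1.634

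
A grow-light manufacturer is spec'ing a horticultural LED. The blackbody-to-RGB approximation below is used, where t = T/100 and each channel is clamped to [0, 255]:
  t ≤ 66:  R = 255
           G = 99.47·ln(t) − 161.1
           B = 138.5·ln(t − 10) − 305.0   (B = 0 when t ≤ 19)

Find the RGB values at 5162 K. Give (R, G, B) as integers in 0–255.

t = 5162/100 = 51.62; the t ≤ 66 branch applies.
R = 255 by definition for t ≤ 66.
G = 99.47·ln 51.62 − 161.1 = 99.47·3.9439 − 161.1 = 231.201.
B = 138.5·ln(51.62 − 10) − 305.0 = 138.5·ln 41.62 − 305.0 = 138.5·3.7286 − 305.0 = 211.408.
Rounded: (255, 231, 211).

(255, 231, 211)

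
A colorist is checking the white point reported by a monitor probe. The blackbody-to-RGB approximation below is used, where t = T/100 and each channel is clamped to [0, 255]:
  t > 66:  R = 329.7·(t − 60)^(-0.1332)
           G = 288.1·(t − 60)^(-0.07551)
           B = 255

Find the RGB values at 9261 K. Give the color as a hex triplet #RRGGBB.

t = 9261/100 = 92.61; the t > 66 branch applies.
R = 329.7·(92.61 − 60)^(-0.1332) = 329.7·32.61^(-0.1332) = 329.7·0.62867 = 207.272.
G = 288.1·(92.61 − 60)^(-0.07551) = 288.1·32.61^(-0.07551) = 288.1·0.76865 = 221.447.
B = 255 by definition for t > 66.
Rounded: (207, 221, 255).
In hex: #CFDDFF.

#CFDDFF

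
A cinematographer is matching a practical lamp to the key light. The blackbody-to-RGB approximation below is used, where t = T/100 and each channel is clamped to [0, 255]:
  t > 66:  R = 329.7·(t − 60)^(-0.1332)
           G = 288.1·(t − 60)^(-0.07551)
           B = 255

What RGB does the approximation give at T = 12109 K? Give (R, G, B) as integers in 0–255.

t = 12109/100 = 121.09; the t > 66 branch applies.
R = 329.7·(121.09 − 60)^(-0.1332) = 329.7·61.09^(-0.1332) = 329.7·0.57824 = 190.646.
G = 288.1·(121.09 − 60)^(-0.07551) = 288.1·61.09^(-0.07551) = 288.1·0.73306 = 211.195.
B = 255 by definition for t > 66.
Rounded: (191, 211, 255).

(191, 211, 255)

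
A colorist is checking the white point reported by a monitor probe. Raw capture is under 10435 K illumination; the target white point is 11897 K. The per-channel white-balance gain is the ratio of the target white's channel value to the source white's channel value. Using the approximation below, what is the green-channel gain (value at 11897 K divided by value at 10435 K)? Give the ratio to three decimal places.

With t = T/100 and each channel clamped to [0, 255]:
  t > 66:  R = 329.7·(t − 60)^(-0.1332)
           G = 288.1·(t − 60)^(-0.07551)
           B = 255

At 10435 K (t = 104.35):
  G = 288.1·(104.35 − 60)^(-0.07551) = 288.1·44.35^(-0.07551) = 288.1·0.75101 = 216.365.
At 11897 K (t = 118.97):
  G = 288.1·(118.97 − 60)^(-0.07551) = 288.1·58.97^(-0.07551) = 288.1·0.73502 = 211.759.
Gain = 211.759 / 216.365 = 0.9787 → 0.979.

0.979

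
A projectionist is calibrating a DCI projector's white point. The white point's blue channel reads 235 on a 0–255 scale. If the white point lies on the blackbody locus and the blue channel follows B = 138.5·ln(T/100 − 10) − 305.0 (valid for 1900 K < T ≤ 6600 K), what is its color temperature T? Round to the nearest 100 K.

5900 K

ln(t − 10) = (235 + 305.0) / 138.5 = 3.8989.
t − 10 = e^3.8989 = 49.349, so t = 59.349.
T = 100·t = 5935 K → 5900 K to the nearest 100 K.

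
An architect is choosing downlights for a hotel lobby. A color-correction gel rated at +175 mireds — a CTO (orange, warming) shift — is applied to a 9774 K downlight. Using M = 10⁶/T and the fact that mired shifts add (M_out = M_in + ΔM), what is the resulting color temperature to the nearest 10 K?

3610 K

M_in = 10⁶/9774 = 102.31 mireds.
M_out = 102.31 + (+175) = 277.31 mireds.
T_out = 10⁶/277.31 = 3606.0 K → 3610 K.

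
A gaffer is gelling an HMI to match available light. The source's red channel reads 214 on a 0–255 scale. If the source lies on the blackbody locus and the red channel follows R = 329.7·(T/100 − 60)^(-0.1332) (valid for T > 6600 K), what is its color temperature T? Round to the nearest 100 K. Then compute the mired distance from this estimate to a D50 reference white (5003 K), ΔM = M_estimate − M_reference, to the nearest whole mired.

(t − 60)^(-0.1332) = 214/329.7 = 0.64907.
t − 60 = 0.64907^(1/-0.1332) = 0.64907^(-7.508) = 25.657, so t = 85.657.
T = 100·t = 8566 K → 8600 K to the nearest 100 K.
M_estimate = 10⁶/8600 = 116.28; M_reference = 10⁶/5003 = 199.88.
ΔM = 116.28 − 199.88 = -83.60 → -84 mireds.

-84 mireds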